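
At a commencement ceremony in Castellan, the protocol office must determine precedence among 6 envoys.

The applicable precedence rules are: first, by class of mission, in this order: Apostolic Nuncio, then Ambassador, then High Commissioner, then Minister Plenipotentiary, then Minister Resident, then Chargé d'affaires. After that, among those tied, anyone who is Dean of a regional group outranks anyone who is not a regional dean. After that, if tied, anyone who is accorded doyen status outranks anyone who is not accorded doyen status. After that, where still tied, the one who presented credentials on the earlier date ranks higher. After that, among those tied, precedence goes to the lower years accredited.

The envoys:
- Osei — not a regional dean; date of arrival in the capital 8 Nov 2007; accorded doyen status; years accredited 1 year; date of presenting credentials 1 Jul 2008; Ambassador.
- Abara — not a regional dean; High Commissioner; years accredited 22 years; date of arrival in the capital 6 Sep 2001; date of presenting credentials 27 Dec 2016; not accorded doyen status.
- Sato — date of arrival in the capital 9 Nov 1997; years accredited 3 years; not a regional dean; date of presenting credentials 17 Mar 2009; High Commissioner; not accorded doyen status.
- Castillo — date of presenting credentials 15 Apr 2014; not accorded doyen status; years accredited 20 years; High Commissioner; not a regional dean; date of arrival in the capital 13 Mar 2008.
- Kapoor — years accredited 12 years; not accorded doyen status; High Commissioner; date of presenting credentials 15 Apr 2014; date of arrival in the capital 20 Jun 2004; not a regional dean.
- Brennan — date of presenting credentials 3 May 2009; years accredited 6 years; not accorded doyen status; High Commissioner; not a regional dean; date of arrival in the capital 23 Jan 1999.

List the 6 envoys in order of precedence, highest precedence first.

Osei, Sato, Brennan, Kapoor, Castillo, Abara

By class of mission: Osei (Ambassador); then Sato, Brennan, Kapoor, Castillo and Abara (High Commissioner).
Sato, Brennan, Kapoor, Castillo and Abara are each not a regional dean, so the next rule applies.
Sato, Brennan, Kapoor, Castillo and Abara are each not accorded doyen status, so the next rule applies.
Among Sato, Brennan, Kapoor, Castillo and Abara, by date of presenting credentials (earlier first): Sato (17 Mar 2009) before Brennan (3 May 2009) before Kapoor and Castillo (15 Apr 2014) before Abara (27 Dec 2016).
Among Kapoor and Castillo, by years accredited (lower first): Kapoor (12 years) before Castillo (20 years).
Full order: Osei, Sato, Brennan, Kapoor, Castillo, Abara.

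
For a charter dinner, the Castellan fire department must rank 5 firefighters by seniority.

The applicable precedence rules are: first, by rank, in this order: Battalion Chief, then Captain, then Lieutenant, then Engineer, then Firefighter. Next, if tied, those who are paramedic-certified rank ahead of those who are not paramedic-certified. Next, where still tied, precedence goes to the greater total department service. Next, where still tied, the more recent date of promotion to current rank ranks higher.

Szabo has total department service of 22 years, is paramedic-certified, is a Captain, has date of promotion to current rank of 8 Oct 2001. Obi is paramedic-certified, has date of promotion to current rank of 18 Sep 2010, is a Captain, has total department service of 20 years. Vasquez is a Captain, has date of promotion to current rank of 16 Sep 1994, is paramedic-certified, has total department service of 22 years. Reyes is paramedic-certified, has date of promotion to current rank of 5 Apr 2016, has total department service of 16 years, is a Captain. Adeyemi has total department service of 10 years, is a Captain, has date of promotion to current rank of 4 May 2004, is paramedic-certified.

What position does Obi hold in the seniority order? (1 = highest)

3

By rank: Szabo, Vasquez, Obi, Reyes and Adeyemi (Captain).
Szabo, Vasquez, Obi, Reyes and Adeyemi are each paramedic-certified, so the next rule applies.
Among Szabo, Vasquez, Obi, Reyes and Adeyemi, by total department service (higher first): Szabo and Vasquez (22 years) before Obi (20 years) before Reyes (16 years) before Adeyemi (10 years).
Among Szabo and Vasquez, by date of promotion to current rank (later first): Szabo (8 Oct 2001) before Vasquez (16 Sep 1994).
Order: Szabo, Vasquez, Obi, Reyes, Adeyemi. So position 3.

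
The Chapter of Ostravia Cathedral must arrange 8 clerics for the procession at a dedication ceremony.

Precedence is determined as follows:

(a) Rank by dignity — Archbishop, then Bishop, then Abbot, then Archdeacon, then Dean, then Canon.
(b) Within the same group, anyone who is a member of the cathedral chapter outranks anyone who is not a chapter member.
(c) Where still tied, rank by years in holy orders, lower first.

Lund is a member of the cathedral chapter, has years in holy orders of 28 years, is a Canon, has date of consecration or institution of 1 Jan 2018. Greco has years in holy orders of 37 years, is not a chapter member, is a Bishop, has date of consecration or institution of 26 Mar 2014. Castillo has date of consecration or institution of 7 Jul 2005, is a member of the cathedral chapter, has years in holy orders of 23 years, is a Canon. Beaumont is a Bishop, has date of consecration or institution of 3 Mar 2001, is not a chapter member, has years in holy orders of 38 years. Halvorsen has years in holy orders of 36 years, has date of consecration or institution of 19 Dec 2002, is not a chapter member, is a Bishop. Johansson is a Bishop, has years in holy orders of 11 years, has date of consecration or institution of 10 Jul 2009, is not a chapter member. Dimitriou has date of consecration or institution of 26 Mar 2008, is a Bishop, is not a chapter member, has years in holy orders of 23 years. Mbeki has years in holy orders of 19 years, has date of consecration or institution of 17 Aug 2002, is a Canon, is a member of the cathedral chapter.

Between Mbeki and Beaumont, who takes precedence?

Beaumont

By dignity: Johansson, Dimitriou, Halvorsen, Greco and Beaumont (Bishop); then Mbeki, Castillo and Lund (Canon).
Johansson, Dimitriou, Halvorsen, Greco and Beaumont are each not a chapter member, so the next rule applies.
Among Johansson, Dimitriou, Halvorsen, Greco and Beaumont, by years in holy orders (lower first): Johansson (11 years) before Dimitriou (23 years) before Halvorsen (36 years) before Greco (37 years) before Beaumont (38 years).
Mbeki, Castillo and Lund are each a member of the cathedral chapter, so the next rule applies.
Among Mbeki, Castillo and Lund, by years in holy orders (lower first): Mbeki (19 years) before Castillo (23 years) before Lund (28 years).
So Beaumont takes precedence.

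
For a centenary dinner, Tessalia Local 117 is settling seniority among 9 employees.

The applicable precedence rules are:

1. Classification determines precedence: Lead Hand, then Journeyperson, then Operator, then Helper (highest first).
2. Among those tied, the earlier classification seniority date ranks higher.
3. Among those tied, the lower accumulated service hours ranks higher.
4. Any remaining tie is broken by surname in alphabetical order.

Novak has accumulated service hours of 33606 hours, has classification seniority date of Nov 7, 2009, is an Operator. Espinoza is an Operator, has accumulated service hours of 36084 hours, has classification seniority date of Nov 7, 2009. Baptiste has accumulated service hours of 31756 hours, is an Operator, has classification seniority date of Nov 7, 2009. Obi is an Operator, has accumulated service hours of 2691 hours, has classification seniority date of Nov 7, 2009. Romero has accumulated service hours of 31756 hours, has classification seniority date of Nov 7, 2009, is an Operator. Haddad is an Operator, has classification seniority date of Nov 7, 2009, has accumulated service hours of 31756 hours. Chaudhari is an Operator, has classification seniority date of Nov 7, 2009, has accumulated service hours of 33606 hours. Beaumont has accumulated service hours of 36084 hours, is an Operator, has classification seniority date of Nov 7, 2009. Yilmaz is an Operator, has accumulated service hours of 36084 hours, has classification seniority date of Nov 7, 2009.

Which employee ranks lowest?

Yilmaz

By classification: Obi, Baptiste, Haddad, Romero, Chaudhari, Novak, Beaumont, Espinoza and Yilmaz (Operator).
Obi, Baptiste, Haddad, Romero, Chaudhari, Novak, Beaumont, Espinoza and Yilmaz all have classification seniority date Nov 7, 2009, so the next rule applies.
Among Obi, Baptiste, Haddad, Romero, Chaudhari, Novak, Beaumont, Espinoza and Yilmaz, by accumulated service hours (lower first): Obi (2691 hours) before Baptiste, Haddad and Romero (31756 hours) before Chaudhari and Novak (33606 hours) before Beaumont, Espinoza and Yilmaz (36084 hours).
Among Baptiste, Haddad and Romero, alphabetically by surname: Baptiste before Haddad before Romero.
Among Chaudhari and Novak, alphabetically by surname: Chaudhari before Novak.
Among Beaumont, Espinoza and Yilmaz, alphabetically by surname: Beaumont before Espinoza before Yilmaz.
Order: Obi, Baptiste, Haddad, Romero, Chaudhari, Novak, Beaumont, Espinoza, Yilmaz.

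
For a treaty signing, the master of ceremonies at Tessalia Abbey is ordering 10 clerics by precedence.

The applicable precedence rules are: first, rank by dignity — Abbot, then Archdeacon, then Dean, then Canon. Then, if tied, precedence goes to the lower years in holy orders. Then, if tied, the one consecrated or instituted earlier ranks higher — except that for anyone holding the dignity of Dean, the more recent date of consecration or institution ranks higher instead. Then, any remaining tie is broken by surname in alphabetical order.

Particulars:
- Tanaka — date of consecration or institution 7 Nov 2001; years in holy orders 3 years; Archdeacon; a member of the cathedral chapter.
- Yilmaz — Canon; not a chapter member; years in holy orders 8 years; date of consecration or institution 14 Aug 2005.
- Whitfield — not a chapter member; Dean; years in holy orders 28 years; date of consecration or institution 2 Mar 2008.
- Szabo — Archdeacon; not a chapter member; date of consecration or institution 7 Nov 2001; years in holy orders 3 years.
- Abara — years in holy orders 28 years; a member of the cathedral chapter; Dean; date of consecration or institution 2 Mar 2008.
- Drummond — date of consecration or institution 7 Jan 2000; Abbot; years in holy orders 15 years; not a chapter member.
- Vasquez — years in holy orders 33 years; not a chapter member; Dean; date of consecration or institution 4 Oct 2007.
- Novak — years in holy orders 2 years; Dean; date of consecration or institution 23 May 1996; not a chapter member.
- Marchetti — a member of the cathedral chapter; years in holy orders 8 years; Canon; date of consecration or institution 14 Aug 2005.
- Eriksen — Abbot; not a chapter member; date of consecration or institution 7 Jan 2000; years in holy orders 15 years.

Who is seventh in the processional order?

Whitfield

By dignity: Drummond and Eriksen (Abbot); then Szabo and Tanaka (Archdeacon); then Novak, Abara, Whitfield and Vasquez (Dean); then Marchetti and Yilmaz (Canon).
Drummond and Eriksen both have years in holy orders 15 years, so the next rule applies.
Drummond and Eriksen both have date of consecration or institution 7 Jan 2000, so the next rule applies.
Among Drummond and Eriksen, alphabetically by surname: Drummond before Eriksen.
Szabo and Tanaka both have years in holy orders 3 years, so the next rule applies.
Szabo and Tanaka both have date of consecration or institution 7 Nov 2001, so the next rule applies.
Among Szabo and Tanaka, alphabetically by surname: Szabo before Tanaka.
Among Novak, Abara, Whitfield and Vasquez, by years in holy orders (lower first): Novak (2 years) before Abara and Whitfield (28 years) before Vasquez (33 years).
Abara and Whitfield both have date of consecration or institution 2 Mar 2008, so the next rule applies.
Among Abara and Whitfield, alphabetically by surname: Abara before Whitfield.
Marchetti and Yilmaz both have years in holy orders 8 years, so the next rule applies.
Marchetti and Yilmaz both have date of consecration or institution 14 Aug 2005, so the next rule applies.
Among Marchetti and Yilmaz, alphabetically by surname: Marchetti before Yilmaz.
Order: Drummond, Eriksen, Szabo, Tanaka, Novak, Abara, Whitfield, Vasquez, Marchetti, Yilmaz.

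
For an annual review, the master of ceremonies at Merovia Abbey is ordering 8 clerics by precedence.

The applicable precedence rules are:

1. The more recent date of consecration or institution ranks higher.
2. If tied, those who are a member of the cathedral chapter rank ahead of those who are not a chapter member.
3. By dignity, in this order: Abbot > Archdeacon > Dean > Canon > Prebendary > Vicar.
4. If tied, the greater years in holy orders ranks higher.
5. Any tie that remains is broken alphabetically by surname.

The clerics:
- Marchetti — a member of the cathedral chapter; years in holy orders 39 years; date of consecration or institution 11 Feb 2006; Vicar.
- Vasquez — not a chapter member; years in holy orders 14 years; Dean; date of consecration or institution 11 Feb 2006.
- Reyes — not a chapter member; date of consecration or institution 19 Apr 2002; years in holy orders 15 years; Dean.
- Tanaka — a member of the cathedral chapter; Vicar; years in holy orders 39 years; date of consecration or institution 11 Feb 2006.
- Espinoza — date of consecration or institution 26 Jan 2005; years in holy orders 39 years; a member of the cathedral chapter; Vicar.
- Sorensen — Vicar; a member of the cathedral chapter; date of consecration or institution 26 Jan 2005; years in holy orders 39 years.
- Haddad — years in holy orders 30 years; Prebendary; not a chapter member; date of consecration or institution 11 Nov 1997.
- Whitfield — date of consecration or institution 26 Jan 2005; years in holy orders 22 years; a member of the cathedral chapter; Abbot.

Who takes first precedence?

Marchetti

By date of consecration or institution (later first): Marchetti, Tanaka and Vasquez (each 11 Feb 2006); then Whitfield, Espinoza and Sorensen (each 26 Jan 2005); then Reyes (19 Apr 2002); then Haddad (11 Nov 1997).
Among Marchetti, Tanaka and Vasquez, a member of the cathedral chapter before not a chapter member: Marchetti and Tanaka (a member of the cathedral chapter) before Vasquez (not a chapter member).
Marchetti and Tanaka are each Vicar, so the next rule applies.
Marchetti and Tanaka both have years in holy orders 39 years, so the next rule applies.
Among Marchetti and Tanaka, alphabetically by surname: Marchetti before Tanaka.
Whitfield, Espinoza and Sorensen are each a member of the cathedral chapter, so the next rule applies.
Among Whitfield, Espinoza and Sorensen, by dignity: Whitfield (Abbot) before Espinoza and Sorensen (Vicar).
Espinoza and Sorensen both have years in holy orders 39 years, so the next rule applies.
Among Espinoza and Sorensen, alphabetically by surname: Espinoza before Sorensen.
Order: Marchetti, Tanaka, Vasquez, Whitfield, Espinoza, Sorensen, Reyes, Haddad.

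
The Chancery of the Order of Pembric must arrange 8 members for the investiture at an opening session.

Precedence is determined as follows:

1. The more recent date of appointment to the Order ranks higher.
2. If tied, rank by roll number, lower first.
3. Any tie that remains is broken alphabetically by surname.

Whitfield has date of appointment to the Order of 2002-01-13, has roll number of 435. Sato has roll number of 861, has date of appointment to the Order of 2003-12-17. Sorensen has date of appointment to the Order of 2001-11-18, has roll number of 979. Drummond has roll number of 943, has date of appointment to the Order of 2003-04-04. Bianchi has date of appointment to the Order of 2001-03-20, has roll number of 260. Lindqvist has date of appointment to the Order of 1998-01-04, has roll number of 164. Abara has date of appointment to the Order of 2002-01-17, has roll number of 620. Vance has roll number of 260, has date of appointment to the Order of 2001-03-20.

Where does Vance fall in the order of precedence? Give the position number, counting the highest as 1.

By date of appointment to the Order (later first): Sato (2003-12-17); then Drummond (2003-04-04); then Abara (2002-01-17); then Whitfield (2002-01-13); then Sorensen (2001-11-18); then Bianchi and Vance (both 2001-03-20); then Lindqvist (1998-01-04).
Bianchi and Vance both have roll number 260, so the next rule applies.
Among Bianchi and Vance, alphabetically by surname: Bianchi before Vance.
Order: Sato, Drummond, Abara, Whitfield, Sorensen, Bianchi, Vance, Lindqvist. So position 7.

7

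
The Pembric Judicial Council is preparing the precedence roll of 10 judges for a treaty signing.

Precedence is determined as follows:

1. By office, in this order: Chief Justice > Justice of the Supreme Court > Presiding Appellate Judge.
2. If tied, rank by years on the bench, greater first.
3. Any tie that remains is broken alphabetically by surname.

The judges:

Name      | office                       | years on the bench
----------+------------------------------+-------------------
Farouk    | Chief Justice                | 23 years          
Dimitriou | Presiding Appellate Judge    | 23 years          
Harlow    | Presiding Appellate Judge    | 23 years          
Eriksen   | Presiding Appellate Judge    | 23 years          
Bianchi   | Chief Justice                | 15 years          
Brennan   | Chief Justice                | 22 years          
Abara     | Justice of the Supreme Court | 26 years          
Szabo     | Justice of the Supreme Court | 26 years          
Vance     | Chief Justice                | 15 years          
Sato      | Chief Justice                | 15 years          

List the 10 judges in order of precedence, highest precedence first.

By office: Farouk, Brennan, Bianchi, Sato and Vance (Chief Justice); then Abara and Szabo (Justice of the Supreme Court); then Dimitriou, Eriksen and Harlow (Presiding Appellate Judge).
Among Farouk, Brennan, Bianchi, Sato and Vance, by years on the bench (higher first): Farouk (23 years) before Brennan (22 years) before Bianchi, Sato and Vance (15 years).
Among Bianchi, Sato and Vance, alphabetically by surname: Bianchi before Sato before Vance.
Abara and Szabo both have years on the bench 26 years, so the next rule applies.
Among Abara and Szabo, alphabetically by surname: Abara before Szabo.
Dimitriou, Eriksen and Harlow all have years on the bench 23 years, so the next rule applies.
Among Dimitriou, Eriksen and Harlow, alphabetically by surname: Dimitriou before Eriksen before Harlow.
Full order: Farouk, Brennan, Bianchi, Sato, Vance, Abara, Szabo, Dimitriou, Eriksen, Harlow.

Farouk, Brennan, Bianchi, Sato, Vance, Abara, Szabo, Dimitriou, Eriksen, Harlow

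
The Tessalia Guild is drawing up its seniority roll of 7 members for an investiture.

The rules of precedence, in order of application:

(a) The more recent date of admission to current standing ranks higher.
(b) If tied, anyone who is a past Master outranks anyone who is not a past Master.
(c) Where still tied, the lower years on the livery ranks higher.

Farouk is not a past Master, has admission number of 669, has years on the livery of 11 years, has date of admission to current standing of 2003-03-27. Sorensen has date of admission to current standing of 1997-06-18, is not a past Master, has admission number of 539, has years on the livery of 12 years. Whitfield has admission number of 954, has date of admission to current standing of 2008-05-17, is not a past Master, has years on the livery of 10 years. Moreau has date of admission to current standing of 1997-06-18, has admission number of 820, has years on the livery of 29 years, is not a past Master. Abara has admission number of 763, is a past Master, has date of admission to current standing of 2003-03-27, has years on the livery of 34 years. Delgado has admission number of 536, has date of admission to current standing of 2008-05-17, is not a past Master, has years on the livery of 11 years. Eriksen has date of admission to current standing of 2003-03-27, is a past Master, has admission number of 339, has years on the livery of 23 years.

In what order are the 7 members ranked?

Whitfield, Delgado, Eriksen, Abara, Farouk, Sorensen, Moreau

By date of admission to current standing (later first): Whitfield and Delgado (both 2008-05-17); then Eriksen, Abara and Farouk (each 2003-03-27); then Sorensen and Moreau (both 1997-06-18).
Whitfield and Delgado are each not a past Master, so the next rule applies.
Among Whitfield and Delgado, by years on the livery (lower first): Whitfield (10 years) before Delgado (11 years).
Among Eriksen, Abara and Farouk, a past Master before not a past Master: Eriksen and Abara (a past Master) before Farouk (not a past Master).
Among Eriksen and Abara, by years on the livery (lower first): Eriksen (23 years) before Abara (34 years).
Sorensen and Moreau are each not a past Master, so the next rule applies.
Among Sorensen and Moreau, by years on the livery (lower first): Sorensen (12 years) before Moreau (29 years).
Full order: Whitfield, Delgado, Eriksen, Abara, Farouk, Sorensen, Moreau.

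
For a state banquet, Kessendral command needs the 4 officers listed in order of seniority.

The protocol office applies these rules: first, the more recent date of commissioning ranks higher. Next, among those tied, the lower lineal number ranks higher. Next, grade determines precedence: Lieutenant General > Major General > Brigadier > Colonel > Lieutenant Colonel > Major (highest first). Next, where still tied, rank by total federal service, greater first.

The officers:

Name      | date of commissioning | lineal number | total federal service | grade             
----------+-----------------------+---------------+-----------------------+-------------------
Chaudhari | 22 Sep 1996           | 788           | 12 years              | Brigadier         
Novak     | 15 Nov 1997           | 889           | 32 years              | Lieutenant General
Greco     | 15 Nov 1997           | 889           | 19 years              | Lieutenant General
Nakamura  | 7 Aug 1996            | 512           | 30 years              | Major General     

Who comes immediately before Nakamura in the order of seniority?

Chaudhari

By date of commissioning (later first): Novak and Greco (both 15 Nov 1997); then Chaudhari (22 Sep 1996); then Nakamura (7 Aug 1996).
Novak and Greco both have lineal number 889, so the next rule applies.
Novak and Greco are each Lieutenant General, so the next rule applies.
Among Novak and Greco, by total federal service (higher first): Novak (32 years) before Greco (19 years).
Order: Novak, Greco, Chaudhari, Nakamura.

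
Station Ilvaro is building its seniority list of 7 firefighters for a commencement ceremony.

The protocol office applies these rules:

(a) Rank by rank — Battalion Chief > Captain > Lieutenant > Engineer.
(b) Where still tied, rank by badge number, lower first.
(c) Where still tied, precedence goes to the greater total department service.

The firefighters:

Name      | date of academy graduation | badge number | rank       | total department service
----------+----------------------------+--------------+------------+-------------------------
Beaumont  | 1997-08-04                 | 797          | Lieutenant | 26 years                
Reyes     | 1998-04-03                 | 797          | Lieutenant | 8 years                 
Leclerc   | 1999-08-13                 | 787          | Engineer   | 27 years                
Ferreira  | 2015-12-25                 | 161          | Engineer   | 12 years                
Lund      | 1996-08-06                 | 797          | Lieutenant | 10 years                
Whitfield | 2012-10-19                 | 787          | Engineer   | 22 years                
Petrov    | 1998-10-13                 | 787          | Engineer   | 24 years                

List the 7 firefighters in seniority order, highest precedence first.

Beaumont, Lund, Reyes, Ferreira, Leclerc, Petrov, Whitfield

By rank: Beaumont, Lund and Reyes (Lieutenant); then Ferreira, Leclerc, Petrov and Whitfield (Engineer).
Beaumont, Lund and Reyes all have badge number 797, so the next rule applies.
Among Beaumont, Lund and Reyes, by total department service (higher first): Beaumont (26 years) before Lund (10 years) before Reyes (8 years).
Among Ferreira, Leclerc, Petrov and Whitfield, by badge number (lower first): Ferreira (161) before Leclerc, Petrov and Whitfield (787).
Among Leclerc, Petrov and Whitfield, by total department service (higher first): Leclerc (27 years) before Petrov (24 years) before Whitfield (22 years).
Full order: Beaumont, Lund, Reyes, Ferreira, Leclerc, Petrov, Whitfield.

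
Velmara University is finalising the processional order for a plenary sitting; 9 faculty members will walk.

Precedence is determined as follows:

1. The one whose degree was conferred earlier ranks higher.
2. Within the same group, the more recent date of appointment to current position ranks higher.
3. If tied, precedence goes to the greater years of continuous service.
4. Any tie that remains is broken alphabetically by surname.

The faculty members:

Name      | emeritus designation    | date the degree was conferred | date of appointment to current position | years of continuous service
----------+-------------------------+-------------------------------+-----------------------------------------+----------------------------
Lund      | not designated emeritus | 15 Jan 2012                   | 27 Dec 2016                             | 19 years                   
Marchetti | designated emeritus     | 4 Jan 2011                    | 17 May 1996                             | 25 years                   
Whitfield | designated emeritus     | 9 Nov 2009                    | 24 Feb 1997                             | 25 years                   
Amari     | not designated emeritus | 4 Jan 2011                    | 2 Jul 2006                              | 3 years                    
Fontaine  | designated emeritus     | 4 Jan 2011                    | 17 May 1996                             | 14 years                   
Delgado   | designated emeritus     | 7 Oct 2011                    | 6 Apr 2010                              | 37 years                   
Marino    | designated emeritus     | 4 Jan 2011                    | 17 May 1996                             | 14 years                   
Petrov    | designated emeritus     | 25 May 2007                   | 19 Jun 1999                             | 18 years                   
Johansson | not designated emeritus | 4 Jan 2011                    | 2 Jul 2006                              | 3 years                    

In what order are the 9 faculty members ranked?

By date the degree was conferred (earlier first): Petrov (25 May 2007); then Whitfield (9 Nov 2009); then Amari, Johansson, Marchetti, Fontaine and Marino (each 4 Jan 2011); then Delgado (7 Oct 2011); then Lund (15 Jan 2012).
Among Amari, Johansson, Marchetti, Fontaine and Marino, by date of appointment to current position (later first): Amari and Johansson (2 Jul 2006) before Marchetti, Fontaine and Marino (17 May 1996).
Amari and Johansson both have years of continuous service 3 years, so the next rule applies.
Among Amari and Johansson, alphabetically by surname: Amari before Johansson.
Among Marchetti, Fontaine and Marino, by years of continuous service (higher first): Marchetti (25 years) before Fontaine and Marino (14 years).
Among Fontaine and Marino, alphabetically by surname: Fontaine before Marino.
Full order: Petrov, Whitfield, Amari, Johansson, Marchetti, Fontaine, Marino, Delgado, Lund.

Petrov, Whitfield, Amari, Johansson, Marchetti, Fontaine, Marino, Delgado, Lund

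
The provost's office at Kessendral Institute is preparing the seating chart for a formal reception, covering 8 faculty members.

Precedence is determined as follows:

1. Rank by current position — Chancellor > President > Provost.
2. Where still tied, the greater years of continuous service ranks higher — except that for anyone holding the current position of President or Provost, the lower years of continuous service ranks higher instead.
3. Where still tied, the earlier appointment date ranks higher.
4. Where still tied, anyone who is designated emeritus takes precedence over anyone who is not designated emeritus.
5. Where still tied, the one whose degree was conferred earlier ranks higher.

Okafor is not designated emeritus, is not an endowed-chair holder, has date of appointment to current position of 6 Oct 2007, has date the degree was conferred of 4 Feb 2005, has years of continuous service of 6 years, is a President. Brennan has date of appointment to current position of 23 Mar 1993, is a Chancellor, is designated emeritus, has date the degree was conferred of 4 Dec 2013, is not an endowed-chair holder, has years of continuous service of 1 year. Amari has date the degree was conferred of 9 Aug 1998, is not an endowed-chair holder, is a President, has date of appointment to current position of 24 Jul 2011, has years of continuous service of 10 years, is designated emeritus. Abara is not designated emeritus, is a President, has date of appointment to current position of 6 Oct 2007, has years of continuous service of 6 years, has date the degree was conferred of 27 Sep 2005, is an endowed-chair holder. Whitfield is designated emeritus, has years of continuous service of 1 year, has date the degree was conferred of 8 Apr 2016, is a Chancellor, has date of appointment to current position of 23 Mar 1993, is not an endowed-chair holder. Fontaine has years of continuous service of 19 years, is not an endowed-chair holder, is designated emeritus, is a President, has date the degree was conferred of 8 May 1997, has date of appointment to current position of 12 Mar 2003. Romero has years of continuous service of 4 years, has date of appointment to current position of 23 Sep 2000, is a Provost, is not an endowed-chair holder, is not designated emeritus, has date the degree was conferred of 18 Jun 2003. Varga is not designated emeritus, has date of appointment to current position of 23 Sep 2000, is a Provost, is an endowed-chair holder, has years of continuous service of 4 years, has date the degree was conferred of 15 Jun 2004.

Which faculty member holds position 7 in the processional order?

By current position: Brennan and Whitfield (Chancellor); then Okafor, Abara, Amari and Fontaine (President); then Romero and Varga (Provost).
Brennan and Whitfield both have years of continuous service 1 year, so the next rule applies.
Brennan and Whitfield both have date of appointment to current position 23 Mar 1993, so the next rule applies.
Brennan and Whitfield are each designated emeritus, so the next rule applies.
Among Brennan and Whitfield, by date the degree was conferred (earlier first): Brennan (4 Dec 2013) before Whitfield (8 Apr 2016).
Among Okafor, Abara, Amari and Fontaine, by years of continuous service (lower first) (reversed rule for this group): Okafor and Abara (6 years) before Amari (10 years) before Fontaine (19 years).
Okafor and Abara both have date of appointment to current position 6 Oct 2007, so the next rule applies.
Okafor and Abara are each not designated emeritus, so the next rule applies.
Among Okafor and Abara, by date the degree was conferred (earlier first): Okafor (4 Feb 2005) before Abara (27 Sep 2005).
Romero and Varga both have years of continuous service 4 years, so the next rule applies.
Romero and Varga both have date of appointment to current position 23 Sep 2000, so the next rule applies.
Romero and Varga are each not designated emeritus, so the next rule applies.
Among Romero and Varga, by date the degree was conferred (earlier first): Romero (18 Jun 2003) before Varga (15 Jun 2004).
Order: Brennan, Whitfield, Okafor, Abara, Amari, Fontaine, Romero, Varga.

Romero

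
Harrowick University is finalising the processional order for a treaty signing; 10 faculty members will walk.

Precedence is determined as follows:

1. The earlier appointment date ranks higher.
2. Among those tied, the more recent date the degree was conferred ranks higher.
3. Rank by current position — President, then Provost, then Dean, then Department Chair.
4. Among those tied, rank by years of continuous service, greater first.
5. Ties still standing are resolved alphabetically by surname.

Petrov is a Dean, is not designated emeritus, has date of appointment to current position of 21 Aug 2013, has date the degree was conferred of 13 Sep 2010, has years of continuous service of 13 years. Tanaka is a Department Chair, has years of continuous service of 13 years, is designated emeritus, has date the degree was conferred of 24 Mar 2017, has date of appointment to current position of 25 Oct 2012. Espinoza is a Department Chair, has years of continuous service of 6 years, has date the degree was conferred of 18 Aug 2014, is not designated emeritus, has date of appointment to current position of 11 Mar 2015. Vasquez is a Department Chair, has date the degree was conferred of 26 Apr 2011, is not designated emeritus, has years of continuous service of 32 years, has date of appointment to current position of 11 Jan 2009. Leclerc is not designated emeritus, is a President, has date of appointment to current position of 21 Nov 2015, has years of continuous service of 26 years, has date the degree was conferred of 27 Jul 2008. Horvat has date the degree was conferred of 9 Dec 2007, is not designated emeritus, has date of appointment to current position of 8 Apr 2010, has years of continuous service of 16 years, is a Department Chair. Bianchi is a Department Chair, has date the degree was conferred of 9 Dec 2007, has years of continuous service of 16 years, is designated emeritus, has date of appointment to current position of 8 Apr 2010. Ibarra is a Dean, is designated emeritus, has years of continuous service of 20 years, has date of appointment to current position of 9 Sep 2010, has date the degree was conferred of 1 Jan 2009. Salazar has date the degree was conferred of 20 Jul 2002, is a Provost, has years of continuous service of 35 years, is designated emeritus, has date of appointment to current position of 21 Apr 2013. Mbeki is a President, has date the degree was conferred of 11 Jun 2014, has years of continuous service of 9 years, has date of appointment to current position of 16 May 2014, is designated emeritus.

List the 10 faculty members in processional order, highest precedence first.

Vasquez, Bianchi, Horvat, Ibarra, Tanaka, Salazar, Petrov, Mbeki, Espinoza, Leclerc

By date of appointment to current position (earlier first): Vasquez (11 Jan 2009); then Bianchi and Horvat (both 8 Apr 2010); then Ibarra (9 Sep 2010); then Tanaka (25 Oct 2012); then Salazar (21 Apr 2013); then Petrov (21 Aug 2013); then Mbeki (16 May 2014); then Espinoza (11 Mar 2015); then Leclerc (21 Nov 2015).
Bianchi and Horvat both have date the degree was conferred 9 Dec 2007, so the next rule applies.
Bianchi and Horvat are each Department Chair, so the next rule applies.
Bianchi and Horvat both have years of continuous service 16 years, so the next rule applies.
Among Bianchi and Horvat, alphabetically by surname: Bianchi before Horvat.
Full order: Vasquez, Bianchi, Horvat, Ibarra, Tanaka, Salazar, Petrov, Mbeki, Espinoza, Leclerc.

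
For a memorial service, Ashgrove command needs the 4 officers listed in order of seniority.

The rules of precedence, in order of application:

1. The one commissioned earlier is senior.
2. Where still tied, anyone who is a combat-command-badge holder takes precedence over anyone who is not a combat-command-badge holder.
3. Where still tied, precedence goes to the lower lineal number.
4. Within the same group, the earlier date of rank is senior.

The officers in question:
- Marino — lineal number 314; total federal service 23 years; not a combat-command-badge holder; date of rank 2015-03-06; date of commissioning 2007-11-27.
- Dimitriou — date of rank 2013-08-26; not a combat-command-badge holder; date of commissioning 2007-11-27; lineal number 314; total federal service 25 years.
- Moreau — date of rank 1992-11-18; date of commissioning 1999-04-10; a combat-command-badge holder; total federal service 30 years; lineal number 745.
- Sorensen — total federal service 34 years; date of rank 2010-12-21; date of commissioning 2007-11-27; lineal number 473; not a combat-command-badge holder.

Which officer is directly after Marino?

By date of commissioning (earlier first): Moreau (1999-04-10); then Dimitriou, Marino and Sorensen (each 2007-11-27).
Dimitriou, Marino and Sorensen are each not a combat-command-badge holder, so the next rule applies.
Among Dimitriou, Marino and Sorensen, by lineal number (lower first): Dimitriou and Marino (314) before Sorensen (473).
Among Dimitriou and Marino, by date of rank (earlier first): Dimitriou (2013-08-26) before Marino (2015-03-06).
Order: Moreau, Dimitriou, Marino, Sorensen.

Sorensen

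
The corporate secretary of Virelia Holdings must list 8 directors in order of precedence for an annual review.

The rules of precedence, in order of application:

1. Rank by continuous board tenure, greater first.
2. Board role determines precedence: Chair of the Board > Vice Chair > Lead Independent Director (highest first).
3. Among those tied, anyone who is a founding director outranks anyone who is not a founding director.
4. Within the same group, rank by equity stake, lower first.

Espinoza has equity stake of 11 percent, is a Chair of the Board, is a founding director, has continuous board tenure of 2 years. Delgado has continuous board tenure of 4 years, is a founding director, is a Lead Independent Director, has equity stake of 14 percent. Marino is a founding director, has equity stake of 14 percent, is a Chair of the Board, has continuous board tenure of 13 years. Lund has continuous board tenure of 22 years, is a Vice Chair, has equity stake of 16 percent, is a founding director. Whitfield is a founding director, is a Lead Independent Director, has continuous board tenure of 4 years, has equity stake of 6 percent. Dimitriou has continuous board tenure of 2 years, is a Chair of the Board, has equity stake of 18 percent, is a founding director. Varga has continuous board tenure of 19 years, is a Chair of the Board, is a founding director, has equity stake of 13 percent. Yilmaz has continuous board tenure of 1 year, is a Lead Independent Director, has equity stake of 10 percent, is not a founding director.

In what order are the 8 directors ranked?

By continuous board tenure (higher first): Lund (22 years); then Varga (19 years); then Marino (13 years); then Whitfield and Delgado (both 4 years); then Espinoza and Dimitriou (both 2 years); then Yilmaz (1 year).
Whitfield and Delgado are each Lead Independent Director, so the next rule applies.
Whitfield and Delgado are each a founding director, so the next rule applies.
Among Whitfield and Delgado, by equity stake (lower first): Whitfield (6 percent) before Delgado (14 percent).
Espinoza and Dimitriou are each Chair of the Board, so the next rule applies.
Espinoza and Dimitriou are each a founding director, so the next rule applies.
Among Espinoza and Dimitriou, by equity stake (lower first): Espinoza (11 percent) before Dimitriou (18 percent).
Full order: Lund, Varga, Marino, Whitfield, Delgado, Espinoza, Dimitriou, Yilmaz.

Lund, Varga, Marino, Whitfield, Delgado, Espinoza, Dimitriou, Yilmaz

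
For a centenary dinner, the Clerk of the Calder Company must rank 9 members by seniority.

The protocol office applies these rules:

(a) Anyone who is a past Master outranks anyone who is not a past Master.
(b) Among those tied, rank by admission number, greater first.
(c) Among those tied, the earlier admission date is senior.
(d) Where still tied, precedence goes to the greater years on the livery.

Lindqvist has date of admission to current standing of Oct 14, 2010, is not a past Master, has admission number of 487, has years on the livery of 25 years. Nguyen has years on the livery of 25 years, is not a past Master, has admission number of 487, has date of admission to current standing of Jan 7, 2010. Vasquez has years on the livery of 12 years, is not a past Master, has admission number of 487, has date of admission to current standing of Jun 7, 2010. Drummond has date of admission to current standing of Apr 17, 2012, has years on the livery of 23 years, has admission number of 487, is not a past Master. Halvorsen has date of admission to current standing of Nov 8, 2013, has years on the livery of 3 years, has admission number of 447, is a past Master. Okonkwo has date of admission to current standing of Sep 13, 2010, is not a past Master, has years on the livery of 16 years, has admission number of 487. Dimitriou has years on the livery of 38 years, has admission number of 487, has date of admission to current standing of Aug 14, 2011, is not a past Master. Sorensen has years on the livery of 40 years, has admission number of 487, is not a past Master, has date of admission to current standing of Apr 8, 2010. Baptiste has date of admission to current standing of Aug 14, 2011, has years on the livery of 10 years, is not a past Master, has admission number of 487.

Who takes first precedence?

By the first rule: Halvorsen (a past Master); then Nguyen, Sorensen, Vasquez, Okonkwo, Lindqvist, Dimitriou, Baptiste and Drummond (each not a past Master).
Nguyen, Sorensen, Vasquez, Okonkwo, Lindqvist, Dimitriou, Baptiste and Drummond all have admission number 487, so the next rule applies.
Among Nguyen, Sorensen, Vasquez, Okonkwo, Lindqvist, Dimitriou, Baptiste and Drummond, by date of admission to current standing (earlier first): Nguyen (Jan 7, 2010) before Sorensen (Apr 8, 2010) before Vasquez (Jun 7, 2010) before Okonkwo (Sep 13, 2010) before Lindqvist (Oct 14, 2010) before Dimitriou and Baptiste (Aug 14, 2011) before Drummond (Apr 17, 2012).
Among Dimitriou and Baptiste, by years on the livery (higher first): Dimitriou (38 years) before Baptiste (10 years).
Order: Halvorsen, Nguyen, Sorensen, Vasquez, Okonkwo, Lindqvist, Dimitriou, Baptiste, Drummond.

Halvorsen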